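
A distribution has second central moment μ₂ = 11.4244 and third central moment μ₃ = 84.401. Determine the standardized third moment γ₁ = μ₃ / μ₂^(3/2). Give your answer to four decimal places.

2.1857

σ = √μ₂ = √11.4244 = 3.38000
σ³ = μ₂^(3/2) = 38.61447
γ₁ = μ₃/σ³ = 84.401 / 38.61447 ≈ 2.1857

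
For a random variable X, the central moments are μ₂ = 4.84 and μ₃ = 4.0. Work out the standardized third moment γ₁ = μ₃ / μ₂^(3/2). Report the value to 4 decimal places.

σ = √μ₂ = √4.84 = 2.20000
σ³ = μ₂^(3/2) = 10.64800
γ₁ = μ₃/σ³ = 4.0 / 10.64800 ≈ 0.3757

0.3757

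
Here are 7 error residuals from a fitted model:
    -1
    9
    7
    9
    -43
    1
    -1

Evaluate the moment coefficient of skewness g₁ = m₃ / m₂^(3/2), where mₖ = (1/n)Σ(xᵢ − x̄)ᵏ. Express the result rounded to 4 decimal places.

x̄ = (-1 + 9 + 7 + 9 - 43 + 1 - 1) / 7 = -2.7143
deviations (xᵢ − x̄): 1.7143, 11.7143, 9.7143, 11.7143, -40.2857, 3.7143, 1.7143
Σ(xᵢ − x̄)² = 2011.4286 ⇒ m₂ = 2011.4286/7 = 287.34694
Σ(xᵢ − x̄)³ = -61188.2449 ⇒ m₃ = -61188.2449/7 = -8741.17784
m₂^(3/2) = 287.34694^(1.5) = 4870.90727
g₁ = m₃ / m₂^(3/2) = -8741.17784 / 4870.90727 ≈ -1.7946

-1.7946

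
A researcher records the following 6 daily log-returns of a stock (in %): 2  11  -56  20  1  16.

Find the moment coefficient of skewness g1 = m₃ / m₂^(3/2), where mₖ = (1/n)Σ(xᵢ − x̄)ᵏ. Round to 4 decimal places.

x̄ = (2 + 11 - 56 + 20 + 1 + 16) / 6 = -1.0000
deviations (xᵢ − x̄): 3.0000, 12.0000, -55.0000, 21.0000, 2.0000, 17.0000
Σ(xᵢ − x̄)² = 3912.0000 ⇒ m₂ = 3912.0000/6 = 652.00000
Σ(xᵢ − x̄)³ = -150438.0000 ⇒ m₃ = -150438.0000/6 = -25073.00000
m₂^(3/2) = 652.00000^(1.5) = 16648.35752
g1 = m₃ / m₂^(3/2) = -25073.00000 / 16648.35752 ≈ -1.5060

-1.5060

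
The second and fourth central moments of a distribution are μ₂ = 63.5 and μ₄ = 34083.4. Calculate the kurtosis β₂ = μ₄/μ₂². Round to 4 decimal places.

8.4527

μ₂² = 63.5² = 4032.25000
μ₄/μ₂² = 34083.4 / 4032.25000 = 8.45270
β₂ ≈ 8.4527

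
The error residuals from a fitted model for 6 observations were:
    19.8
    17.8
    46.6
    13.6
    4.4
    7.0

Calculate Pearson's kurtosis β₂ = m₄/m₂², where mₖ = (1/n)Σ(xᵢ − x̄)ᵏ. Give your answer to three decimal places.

3.210

x̄ = 18.2000
Σ(xᵢ − x̄)² = 1146.3200 ⇒ m₂ = 191.05333
Σ(xᵢ − x̄)⁴ = 702995.9456 ⇒ m₄ = 117165.99093
m₂² = 36501.37618
β₂ = m₄/m₂² = 117165.99093 / 36501.37618 ≈ 3.210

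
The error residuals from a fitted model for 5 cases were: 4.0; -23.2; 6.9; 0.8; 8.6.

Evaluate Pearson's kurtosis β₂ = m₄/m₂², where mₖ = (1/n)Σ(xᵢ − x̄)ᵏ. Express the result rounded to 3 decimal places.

2.992

x̄ = -0.5800
Σ(xᵢ − x̄)² = 674.7680 ⇒ m₂ = 134.95360
Σ(xᵢ − x̄)⁴ = 272476.3790 ⇒ m₄ = 54495.27580
m₂² = 18212.47415
β₂ = m₄/m₂² = 54495.27580 / 18212.47415 ≈ 2.992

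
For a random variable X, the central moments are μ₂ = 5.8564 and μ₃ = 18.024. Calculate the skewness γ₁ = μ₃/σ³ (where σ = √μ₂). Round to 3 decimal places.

1.272

σ = √μ₂ = √5.8564 = 2.42000
σ³ = μ₂^(3/2) = 14.17249
γ₁ = μ₃/σ³ = 18.024 / 14.17249 ≈ 1.272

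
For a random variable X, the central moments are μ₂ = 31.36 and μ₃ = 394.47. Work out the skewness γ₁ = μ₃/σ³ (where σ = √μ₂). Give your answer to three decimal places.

σ = √μ₂ = √31.36 = 5.60000
σ³ = μ₂^(3/2) = 175.61600
γ₁ = μ₃/σ³ = 394.47 / 175.61600 ≈ 2.246

2.246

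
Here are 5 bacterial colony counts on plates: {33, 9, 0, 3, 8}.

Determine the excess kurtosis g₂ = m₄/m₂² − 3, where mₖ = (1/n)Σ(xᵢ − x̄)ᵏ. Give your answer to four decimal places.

-0.1147

x̄ = 10.6000
Σ(xᵢ − x̄)² = 681.2000 ⇒ m₂ = 136.24000
Σ(xᵢ − x̄)⁴ = 267776.3360 ⇒ m₄ = 53555.26720
m₂² = 18561.33760
g₂ = m₄/m₂² − 3 = 2.88531 − 3 ≈ -0.1147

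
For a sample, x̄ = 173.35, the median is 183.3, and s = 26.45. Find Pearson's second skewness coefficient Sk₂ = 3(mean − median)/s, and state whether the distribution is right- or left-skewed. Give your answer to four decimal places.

Sk₂ = 3(173.35 − 183.3) / 26.45 = 3 × -9.9500 / 26.45
    = -29.8500 / 26.45 ≈ -1.1285
Sk₂ < 0 ⇒ mean < median ⇒ left-skewed (negative skew).

-1.1285, left-skewed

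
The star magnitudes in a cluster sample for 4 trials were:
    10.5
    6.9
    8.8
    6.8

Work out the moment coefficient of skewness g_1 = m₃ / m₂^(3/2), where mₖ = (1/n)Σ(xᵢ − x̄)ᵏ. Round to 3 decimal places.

0.427

x̄ = (10.5 + 6.9 + 8.8 + 6.8) / 4 = 8.2500
deviations (xᵢ − x̄): 2.2500, -1.3500, 0.5500, -1.4500
Σ(xᵢ − x̄)² = 9.2900 ⇒ m₂ = 9.2900/4 = 2.32250
Σ(xᵢ − x̄)³ = 6.0480 ⇒ m₃ = 6.0480/4 = 1.51200
m₂^(3/2) = 2.32250^(1.5) = 3.53943
g_1 = m₃ / m₂^(3/2) = 1.51200 / 3.53943 ≈ 0.427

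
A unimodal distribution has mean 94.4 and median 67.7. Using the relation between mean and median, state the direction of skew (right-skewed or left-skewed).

mean − median = 94.4 − 67.7 = 26.7
mean > median ⇒ the longer tail is on the right ⇒ right-skewed (positively skewed).

right-skewed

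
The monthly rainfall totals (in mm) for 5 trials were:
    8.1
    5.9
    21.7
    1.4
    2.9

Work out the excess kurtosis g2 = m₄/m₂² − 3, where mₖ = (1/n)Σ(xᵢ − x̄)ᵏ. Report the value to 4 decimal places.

-0.2384

x̄ = 8.0000
Σ(xᵢ − x̄)² = 261.6800 ⇒ m₂ = 52.33600
Σ(xᵢ − x̄)⁴ = 37820.9780 ⇒ m₄ = 7564.19560
m₂² = 2739.05690
g2 = m₄/m₂² − 3 = 2.76161 − 3 ≈ -0.2384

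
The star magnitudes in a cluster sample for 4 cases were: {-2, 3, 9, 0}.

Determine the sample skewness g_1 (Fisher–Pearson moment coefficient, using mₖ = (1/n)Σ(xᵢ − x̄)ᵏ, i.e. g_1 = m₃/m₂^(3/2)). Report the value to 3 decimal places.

x̄ = (-2 + 3 + 9 + 0) / 4 = 2.5000
deviations (xᵢ − x̄): -4.5000, 0.5000, 6.5000, -2.5000
Σ(xᵢ − x̄)² = 69.0000 ⇒ m₂ = 69.0000/4 = 17.25000
Σ(xᵢ − x̄)³ = 168.0000 ⇒ m₃ = 168.0000/4 = 42.00000
m₂^(3/2) = 17.25000^(1.5) = 71.64463
g_1 = m₃ / m₂^(3/2) = 42.00000 / 71.64463 ≈ 0.586

0.586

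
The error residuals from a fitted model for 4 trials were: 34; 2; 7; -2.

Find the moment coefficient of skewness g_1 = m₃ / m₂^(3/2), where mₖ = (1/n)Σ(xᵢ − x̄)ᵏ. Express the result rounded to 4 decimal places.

x̄ = (34 + 2 + 7 - 2) / 4 = 10.2500
deviations (xᵢ − x̄): 23.7500, -8.2500, -3.2500, -12.2500
Σ(xᵢ − x̄)² = 792.7500 ⇒ m₂ = 792.7500/4 = 198.18750
Σ(xᵢ − x̄)³ = 10962.3750 ⇒ m₃ = 10962.3750/4 = 2740.59375
m₂^(3/2) = 198.18750^(1.5) = 2790.06544
g_1 = m₃ / m₂^(3/2) = 2740.59375 / 2790.06544 ≈ 0.9823

0.9823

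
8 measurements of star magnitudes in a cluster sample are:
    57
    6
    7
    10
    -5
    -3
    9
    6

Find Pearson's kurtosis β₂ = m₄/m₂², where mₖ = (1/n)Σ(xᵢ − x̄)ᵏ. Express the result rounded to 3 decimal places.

5.317

x̄ = 10.8750
Σ(xᵢ − x̄)² = 2638.8750 ⇒ m₂ = 329.85938
Σ(xᵢ − x̄)⁴ = 4628264.9004 ⇒ m₄ = 578533.11255
m₂² = 108807.20728
β₂ = m₄/m₂² = 578533.11255 / 108807.20728 ≈ 5.317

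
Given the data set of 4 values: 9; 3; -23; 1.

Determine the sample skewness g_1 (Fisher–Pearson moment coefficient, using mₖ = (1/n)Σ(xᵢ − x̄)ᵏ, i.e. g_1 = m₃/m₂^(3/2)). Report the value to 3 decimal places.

x̄ = (9 + 3 - 23 + 1) / 4 = -2.5000
deviations (xᵢ − x̄): 11.5000, 5.5000, -20.5000, 3.5000
Σ(xᵢ − x̄)² = 595.0000 ⇒ m₂ = 595.0000/4 = 148.75000
Σ(xᵢ − x̄)³ = -6885.0000 ⇒ m₃ = -6885.0000/4 = -1721.25000
m₂^(3/2) = 148.75000^(1.5) = 1814.20125
g_1 = m₃ / m₂^(3/2) = -1721.25000 / 1814.20125 ≈ -0.949

-0.949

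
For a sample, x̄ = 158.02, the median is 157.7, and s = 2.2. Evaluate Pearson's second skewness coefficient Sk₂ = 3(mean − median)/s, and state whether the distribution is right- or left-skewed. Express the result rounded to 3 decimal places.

Sk₂ = 3(158.02 − 157.7) / 2.2 = 3 × 0.3200 / 2.2
    = 0.9600 / 2.2 ≈ 0.436
Sk₂ > 0 ⇒ mean > median ⇒ right-skewed (positive skew).

0.436, right-skewed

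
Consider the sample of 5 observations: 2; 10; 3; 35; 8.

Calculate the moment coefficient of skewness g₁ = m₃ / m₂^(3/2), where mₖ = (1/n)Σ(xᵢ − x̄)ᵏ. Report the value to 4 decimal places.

x̄ = (2 + 10 + 3 + 35 + 8) / 5 = 11.6000
deviations (xᵢ − x̄): -9.6000, -1.6000, -8.6000, 23.4000, -3.6000
Σ(xᵢ − x̄)² = 729.2000 ⇒ m₂ = 729.2000/5 = 145.84000
Σ(xᵢ − x̄)³ = 11241.3600 ⇒ m₃ = 11241.3600/5 = 2248.27200
m₂^(3/2) = 145.84000^(1.5) = 1761.22558
g₁ = m₃ / m₂^(3/2) = 2248.27200 / 1761.22558 ≈ 1.2765

1.2765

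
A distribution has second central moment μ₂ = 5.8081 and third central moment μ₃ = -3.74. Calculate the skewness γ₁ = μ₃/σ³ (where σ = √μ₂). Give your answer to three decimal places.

-0.267

σ = √μ₂ = √5.8081 = 2.41000
σ³ = μ₂^(3/2) = 13.99752
γ₁ = μ₃/σ³ = -3.74 / 13.99752 ≈ -0.267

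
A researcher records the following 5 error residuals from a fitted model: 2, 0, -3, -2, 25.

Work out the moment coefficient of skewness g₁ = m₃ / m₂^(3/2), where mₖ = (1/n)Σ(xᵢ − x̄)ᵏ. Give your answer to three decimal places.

1.401

x̄ = (2 + 0 - 3 - 2 + 25) / 5 = 4.4000
deviations (xᵢ − x̄): -2.4000, -4.4000, -7.4000, -6.4000, 20.6000
Σ(xᵢ − x̄)² = 545.2000 ⇒ m₂ = 545.2000/5 = 109.04000
Σ(xᵢ − x̄)³ = 7975.4400 ⇒ m₃ = 7975.4400/5 = 1595.08800
m₂^(3/2) = 109.04000^(1.5) = 1138.61989
g₁ = m₃ / m₂^(3/2) = 1595.08800 / 1138.61989 ≈ 1.401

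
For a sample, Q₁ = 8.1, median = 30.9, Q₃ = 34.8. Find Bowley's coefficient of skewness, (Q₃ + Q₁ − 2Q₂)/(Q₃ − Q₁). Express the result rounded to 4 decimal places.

-0.7079

numerator: Q₃ + Q₁ − 2Q₂ = 34.8 + 8.1 − 2×30.9 = -18.9000
denominator: Q₃ − Q₁ = 34.8 − 8.1 = 26.7000
Bowley skewness = -18.9000 / 26.7000 ≈ -0.7079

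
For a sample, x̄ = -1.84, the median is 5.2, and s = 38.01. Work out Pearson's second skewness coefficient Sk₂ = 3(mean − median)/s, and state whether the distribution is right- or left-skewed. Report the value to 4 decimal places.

-0.5556, left-skewed

Sk₂ = 3(-1.84 − 5.2) / 38.01 = 3 × -7.0400 / 38.01
    = -21.1200 / 38.01 ≈ -0.5556
Sk₂ < 0 ⇒ mean < median ⇒ left-skewed (negative skew).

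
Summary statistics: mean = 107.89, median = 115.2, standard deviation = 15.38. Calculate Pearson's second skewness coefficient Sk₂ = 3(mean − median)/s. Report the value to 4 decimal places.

-1.4259

Sk₂ = 3(107.89 − 115.2) / 15.38 = 3 × -7.3100 / 15.38
    = -21.9300 / 15.38 ≈ -1.4259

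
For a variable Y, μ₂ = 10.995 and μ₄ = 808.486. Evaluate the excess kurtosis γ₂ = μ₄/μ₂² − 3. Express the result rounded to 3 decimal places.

μ₂² = 10.995² = 120.89002
μ₄/μ₂² = 808.486 / 120.89002 = 6.68778
γ₂ = 6.68778 − 3 ≈ 3.688

3.688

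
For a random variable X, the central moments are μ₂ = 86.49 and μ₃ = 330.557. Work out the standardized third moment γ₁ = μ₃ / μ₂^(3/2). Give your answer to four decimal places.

σ = √μ₂ = √86.49 = 9.30000
σ³ = μ₂^(3/2) = 804.35700
γ₁ = μ₃/σ³ = 330.557 / 804.35700 ≈ 0.4110

0.4110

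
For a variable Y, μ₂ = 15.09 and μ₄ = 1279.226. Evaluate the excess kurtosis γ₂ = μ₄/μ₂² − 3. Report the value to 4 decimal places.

2.6178

μ₂² = 15.09² = 227.70810
μ₄/μ₂² = 1279.226 / 227.70810 = 5.61783
γ₂ = 5.61783 − 3 ≈ 2.6178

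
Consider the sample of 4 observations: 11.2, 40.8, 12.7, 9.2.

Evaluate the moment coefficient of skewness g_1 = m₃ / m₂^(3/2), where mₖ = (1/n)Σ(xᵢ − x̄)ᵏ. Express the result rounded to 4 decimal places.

x̄ = (11.2 + 40.8 + 12.7 + 9.2) / 4 = 18.4750
deviations (xᵢ − x̄): -7.2750, 22.3250, -5.7750, -9.2750
Σ(xᵢ − x̄)² = 670.7075 ⇒ m₂ = 670.7075/4 = 167.67688
Σ(xᵢ − x̄)³ = 9751.3841 ⇒ m₃ = 9751.3841/4 = 2437.84603
m₂^(3/2) = 167.67688^(1.5) = 2171.24963
g_1 = m₃ / m₂^(3/2) = 2437.84603 / 2171.24963 ≈ 1.1228

1.1228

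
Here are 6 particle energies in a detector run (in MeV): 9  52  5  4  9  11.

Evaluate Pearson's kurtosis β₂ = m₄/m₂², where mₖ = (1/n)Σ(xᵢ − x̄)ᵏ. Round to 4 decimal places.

x̄ = 15.0000
Σ(xᵢ − x̄)² = 1678.0000 ⇒ m₂ = 279.66667
Σ(xᵢ − x̄)⁴ = 1901650.0000 ⇒ m₄ = 316941.66667
m₂² = 78213.44444
β₂ = m₄/m₂² = 316941.66667 / 78213.44444 ≈ 4.0523

4.0523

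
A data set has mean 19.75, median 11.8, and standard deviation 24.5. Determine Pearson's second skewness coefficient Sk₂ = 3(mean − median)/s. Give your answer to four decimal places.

0.9735

Sk₂ = 3(19.75 − 11.8) / 24.5 = 3 × 7.9500 / 24.5
    = 23.8500 / 24.5 ≈ 0.9735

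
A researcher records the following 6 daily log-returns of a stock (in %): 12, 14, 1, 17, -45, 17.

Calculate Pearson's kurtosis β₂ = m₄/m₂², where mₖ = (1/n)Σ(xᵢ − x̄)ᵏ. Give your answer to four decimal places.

3.7571

x̄ = 2.6667
Σ(xᵢ − x̄)² = 2901.3333 ⇒ m₂ = 483.55556
Σ(xᵢ − x̄)⁴ = 5270997.7778 ⇒ m₄ = 878499.62963
m₂² = 233825.97531
β₂ = m₄/m₂² = 878499.62963 / 233825.97531 ≈ 3.7571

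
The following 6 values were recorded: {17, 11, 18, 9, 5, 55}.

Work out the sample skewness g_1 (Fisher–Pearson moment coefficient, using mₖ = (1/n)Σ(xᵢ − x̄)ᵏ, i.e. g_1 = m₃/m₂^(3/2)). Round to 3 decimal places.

1.504

x̄ = (17 + 11 + 18 + 9 + 5 + 55) / 6 = 19.1667
deviations (xᵢ − x̄): -2.1667, -8.1667, -1.1667, -10.1667, -14.1667, 35.8333
Σ(xᵢ − x̄)² = 1660.8333 ⇒ m₂ = 1660.8333/6 = 276.80556
Σ(xᵢ − x̄)³ = 41560.5556 ⇒ m₃ = 41560.5556/6 = 6926.75926
m₂^(3/2) = 276.80556^(1.5) = 4605.34535
g_1 = m₃ / m₂^(3/2) = 6926.75926 / 4605.34535 ≈ 1.504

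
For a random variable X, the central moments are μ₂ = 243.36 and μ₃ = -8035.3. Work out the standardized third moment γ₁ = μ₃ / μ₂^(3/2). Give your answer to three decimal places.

σ = √μ₂ = √243.36 = 15.60000
σ³ = μ₂^(3/2) = 3796.41600
γ₁ = μ₃/σ³ = -8035.3 / 3796.41600 ≈ -2.117

-2.117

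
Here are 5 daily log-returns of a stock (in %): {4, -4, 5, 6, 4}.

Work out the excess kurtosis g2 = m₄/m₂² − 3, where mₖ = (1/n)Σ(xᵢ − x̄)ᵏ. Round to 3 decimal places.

0.052

x̄ = 3.0000
Σ(xᵢ − x̄)² = 64.0000 ⇒ m₂ = 12.80000
Σ(xᵢ − x̄)⁴ = 2500.0000 ⇒ m₄ = 500.00000
m₂² = 163.84000
g2 = m₄/m₂² − 3 = 3.05176 − 3 ≈ 0.052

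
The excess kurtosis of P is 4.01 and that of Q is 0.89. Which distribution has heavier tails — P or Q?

Higher excess kurtosis ⇒ heavier tails relative to the normal distribution.
4.01 vs 0.89: the larger is 4.01, so P has heavier tails.

P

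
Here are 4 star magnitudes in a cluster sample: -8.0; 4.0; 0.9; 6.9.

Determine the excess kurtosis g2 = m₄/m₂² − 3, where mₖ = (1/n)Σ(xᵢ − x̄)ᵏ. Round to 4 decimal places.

-1.0083

x̄ = 0.9500
Σ(xᵢ − x̄)² = 124.8100 ⇒ m₂ = 31.20250
Σ(xᵢ − x̄)⁴ = 7756.2840 ⇒ m₄ = 1939.07101
m₂² = 973.59601
g2 = m₄/m₂² − 3 = 1.99166 − 3 ≈ -1.0083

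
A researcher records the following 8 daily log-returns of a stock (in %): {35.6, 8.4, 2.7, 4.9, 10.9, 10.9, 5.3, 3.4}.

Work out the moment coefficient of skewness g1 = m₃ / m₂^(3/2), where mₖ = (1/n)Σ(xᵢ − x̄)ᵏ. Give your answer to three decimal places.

1.890

x̄ = (35.6 + 8.4 + 2.7 + 4.9 + 10.9 + 10.9 + 5.3 + 3.4) / 8 = 10.2625
deviations (xᵢ − x̄): 25.3375, -1.8625, -7.5625, -5.3625, 0.6375, 0.6375, -4.9625, -6.8625
Σ(xᵢ − x̄)² = 803.9387 ⇒ m₂ = 803.9387/8 = 100.49234
Σ(xᵢ − x̄)³ = 15228.3445 ⇒ m₃ = 15228.3445/8 = 1903.54307
m₂^(3/2) = 100.49234^(1.5) = 1007.39424
g1 = m₃ / m₂^(3/2) = 1903.54307 / 1007.39424 ≈ 1.890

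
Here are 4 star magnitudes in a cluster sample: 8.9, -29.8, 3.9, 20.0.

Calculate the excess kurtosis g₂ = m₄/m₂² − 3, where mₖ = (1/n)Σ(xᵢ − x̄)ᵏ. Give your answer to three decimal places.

x̄ = 0.7500
Σ(xᵢ − x̄)² = 1380.2100 ⇒ m₂ = 345.05250
Σ(xᵢ − x̄)⁴ = 1012880.5274 ⇒ m₄ = 253220.13186
m₂² = 119061.22776
g₂ = m₄/m₂² − 3 = 2.12681 − 3 ≈ -0.873

-0.873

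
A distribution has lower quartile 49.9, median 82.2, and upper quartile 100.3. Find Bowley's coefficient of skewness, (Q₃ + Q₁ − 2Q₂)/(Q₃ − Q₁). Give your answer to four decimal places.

-0.2817

numerator: Q₃ + Q₁ − 2Q₂ = 100.3 + 49.9 − 2×82.2 = -14.2000
denominator: Q₃ − Q₁ = 100.3 − 49.9 = 50.4000
Bowley skewness = -14.2000 / 50.4000 ≈ -0.2817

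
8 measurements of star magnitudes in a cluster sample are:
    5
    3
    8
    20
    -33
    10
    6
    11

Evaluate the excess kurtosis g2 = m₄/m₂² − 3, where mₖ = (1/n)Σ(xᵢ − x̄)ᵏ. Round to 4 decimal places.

2.0656

x̄ = 3.7500
Σ(xᵢ − x̄)² = 1731.5000 ⇒ m₂ = 216.43750
Σ(xᵢ − x̄)⁴ = 1898391.4063 ⇒ m₄ = 237298.92578
m₂² = 46845.19141
g2 = m₄/m₂² − 3 = 5.06560 − 3 ≈ 2.0656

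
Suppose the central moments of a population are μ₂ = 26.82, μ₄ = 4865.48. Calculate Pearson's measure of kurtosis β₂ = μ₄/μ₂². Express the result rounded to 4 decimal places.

μ₂² = 26.82² = 719.31240
μ₄/μ₂² = 4865.48 / 719.31240 = 6.76407
β₂ ≈ 6.7641

6.7641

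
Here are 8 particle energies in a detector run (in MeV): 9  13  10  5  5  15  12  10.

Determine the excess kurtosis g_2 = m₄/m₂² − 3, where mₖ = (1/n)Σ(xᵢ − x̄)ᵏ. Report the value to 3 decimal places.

-1.039

x̄ = 9.8750
Σ(xᵢ − x̄)² = 88.8750 ⇒ m₂ = 11.10938
Σ(xᵢ − x̄)⁴ = 1935.8379 ⇒ m₄ = 241.97974
m₂² = 123.41821
g_2 = m₄/m₂² − 3 = 1.96065 − 3 ≈ -1.039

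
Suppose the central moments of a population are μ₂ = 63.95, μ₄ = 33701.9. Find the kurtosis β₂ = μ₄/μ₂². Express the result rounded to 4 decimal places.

μ₂² = 63.95² = 4089.60250
μ₄/μ₂² = 33701.9 / 4089.60250 = 8.24087
β₂ ≈ 8.2409

8.2409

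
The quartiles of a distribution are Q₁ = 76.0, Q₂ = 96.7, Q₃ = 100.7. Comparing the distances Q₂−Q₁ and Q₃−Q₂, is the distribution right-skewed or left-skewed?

Q₂ − Q₁ = 20.7;  Q₃ − Q₂ = 4.0
Q₂ − Q₁ > Q₃ − Q₂ ⇒ the lower half is more spread out ⇒ left-skewed.

left-skewed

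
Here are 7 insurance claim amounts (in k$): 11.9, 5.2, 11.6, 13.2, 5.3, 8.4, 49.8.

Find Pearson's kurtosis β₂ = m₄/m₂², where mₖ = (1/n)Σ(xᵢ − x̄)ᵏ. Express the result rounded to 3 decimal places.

x̄ = 15.0571
Σ(xᵢ − x̄)² = 1469.1171 ⇒ m₂ = 209.87388
Σ(xᵢ − x̄)⁴ = 1477730.8531 ⇒ m₄ = 211104.40758
m₂² = 44047.04448
β₂ = m₄/m₂² = 211104.40758 / 44047.04448 ≈ 4.793

4.793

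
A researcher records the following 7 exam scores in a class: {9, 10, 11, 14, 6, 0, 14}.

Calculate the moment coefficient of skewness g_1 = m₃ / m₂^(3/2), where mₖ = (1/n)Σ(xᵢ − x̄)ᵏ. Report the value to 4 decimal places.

x̄ = (9 + 10 + 11 + 14 + 6 + 0 + 14) / 7 = 9.1429
deviations (xᵢ − x̄): -0.1429, 0.8571, 1.8571, 4.8571, -3.1429, -9.1429, 4.8571
Σ(xᵢ − x̄)² = 144.8571 ⇒ m₂ = 144.8571/7 = 20.69388
Σ(xᵢ − x̄)³ = -559.1020 ⇒ m₃ = -559.1020/7 = -79.87172
m₂^(3/2) = 20.69388^(1.5) = 94.13753
g_1 = m₃ / m₂^(3/2) = -79.87172 / 94.13753 ≈ -0.8485

-0.8485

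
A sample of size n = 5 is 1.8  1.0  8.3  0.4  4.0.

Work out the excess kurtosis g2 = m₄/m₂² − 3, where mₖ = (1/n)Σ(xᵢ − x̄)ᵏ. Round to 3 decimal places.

x̄ = 3.1000
Σ(xᵢ − x̄)² = 41.2400 ⇒ m₂ = 8.24800
Σ(xᵢ − x̄)⁴ = 807.2660 ⇒ m₄ = 161.45320
m₂² = 68.02950
g2 = m₄/m₂² − 3 = 2.37328 − 3 ≈ -0.627

-0.627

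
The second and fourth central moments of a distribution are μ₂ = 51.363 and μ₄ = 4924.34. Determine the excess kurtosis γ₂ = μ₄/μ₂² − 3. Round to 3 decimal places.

μ₂² = 51.363² = 2638.15777
μ₄/μ₂² = 4924.34 / 2638.15777 = 1.86658
γ₂ = 1.86658 − 3 ≈ -1.133

-1.133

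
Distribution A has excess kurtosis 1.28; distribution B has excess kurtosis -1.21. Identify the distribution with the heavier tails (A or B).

A

Higher excess kurtosis ⇒ heavier tails relative to the normal distribution.
1.28 vs -1.21: the larger is 1.28, so A has heavier tails. (A is leptokurtic — heavier-than-normal tails; the other is platykurtic.)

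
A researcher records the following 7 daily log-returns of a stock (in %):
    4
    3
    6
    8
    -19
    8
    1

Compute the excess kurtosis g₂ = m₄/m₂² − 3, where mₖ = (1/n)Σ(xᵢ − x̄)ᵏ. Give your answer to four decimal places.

x̄ = 1.5714
Σ(xᵢ − x̄)² = 533.7143 ⇒ m₂ = 76.24490
Σ(xᵢ − x̄)⁴ = 182923.8834 ⇒ m₄ = 26131.98334
m₂² = 5813.28446
g₂ = m₄/m₂² − 3 = 4.49522 − 3 ≈ 1.4952

1.4952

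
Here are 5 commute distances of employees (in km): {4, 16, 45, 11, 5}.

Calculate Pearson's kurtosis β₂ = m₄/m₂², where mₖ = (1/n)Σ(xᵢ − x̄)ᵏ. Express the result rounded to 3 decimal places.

2.841

x̄ = 16.2000
Σ(xᵢ − x̄)² = 1130.8000 ⇒ m₂ = 226.16000
Σ(xᵢ − x̄)⁴ = 726590.4160 ⇒ m₄ = 145318.08320
m₂² = 51148.34560
β₂ = m₄/m₂² = 145318.08320 / 51148.34560 ≈ 2.841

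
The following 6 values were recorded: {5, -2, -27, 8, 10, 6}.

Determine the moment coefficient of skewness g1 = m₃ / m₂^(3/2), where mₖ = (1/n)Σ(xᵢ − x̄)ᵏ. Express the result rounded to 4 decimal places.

-1.4736

x̄ = (5 - 2 - 27 + 8 + 10 + 6) / 6 = 0.0000
deviations (xᵢ − x̄): 5.0000, -2.0000, -27.0000, 8.0000, 10.0000, 6.0000
Σ(xᵢ − x̄)² = 958.0000 ⇒ m₂ = 958.0000/6 = 159.66667
Σ(xᵢ − x̄)³ = -17838.0000 ⇒ m₃ = -17838.0000/6 = -2973.00000
m₂^(3/2) = 159.66667^(1.5) = 2017.53644
g1 = m₃ / m₂^(3/2) = -2973.00000 / 2017.53644 ≈ -1.4736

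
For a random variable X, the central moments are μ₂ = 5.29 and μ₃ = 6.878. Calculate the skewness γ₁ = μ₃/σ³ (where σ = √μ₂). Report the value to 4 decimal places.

σ = √μ₂ = √5.29 = 2.30000
σ³ = μ₂^(3/2) = 12.16700
γ₁ = μ₃/σ³ = 6.878 / 12.16700 ≈ 0.5653

0.5653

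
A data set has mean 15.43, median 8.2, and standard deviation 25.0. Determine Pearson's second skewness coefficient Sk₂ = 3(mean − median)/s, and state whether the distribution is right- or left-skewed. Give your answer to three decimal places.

0.868, right-skewed

Sk₂ = 3(15.43 − 8.2) / 25.0 = 3 × 7.2300 / 25.0
    = 21.6900 / 25.0 ≈ 0.868
Sk₂ > 0 ⇒ mean > median ⇒ right-skewed (positive skew).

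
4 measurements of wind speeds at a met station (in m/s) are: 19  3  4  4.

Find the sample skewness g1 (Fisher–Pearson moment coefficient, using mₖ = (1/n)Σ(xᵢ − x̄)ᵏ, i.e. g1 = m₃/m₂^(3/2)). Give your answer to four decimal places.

1.1415

x̄ = (19 + 3 + 4 + 4) / 4 = 7.5000
deviations (xᵢ − x̄): 11.5000, -4.5000, -3.5000, -3.5000
Σ(xᵢ − x̄)² = 177.0000 ⇒ m₂ = 177.0000/4 = 44.25000
Σ(xᵢ − x̄)³ = 1344.0000 ⇒ m₃ = 1344.0000/4 = 336.00000
m₂^(3/2) = 44.25000^(1.5) = 294.35398
g1 = m₃ / m₂^(3/2) = 336.00000 / 294.35398 ≈ 1.1415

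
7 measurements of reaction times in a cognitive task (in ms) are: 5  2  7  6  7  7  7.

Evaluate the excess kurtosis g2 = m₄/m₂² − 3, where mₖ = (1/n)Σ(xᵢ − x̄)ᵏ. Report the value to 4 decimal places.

x̄ = 5.8571
Σ(xᵢ − x̄)² = 20.8571 ⇒ m₂ = 2.97959
Σ(xᵢ − x̄)⁴ = 228.7055 ⇒ m₄ = 32.67222
m₂² = 8.87797
g2 = m₄/m₂² − 3 = 3.68015 − 3 ≈ 0.6801

0.6801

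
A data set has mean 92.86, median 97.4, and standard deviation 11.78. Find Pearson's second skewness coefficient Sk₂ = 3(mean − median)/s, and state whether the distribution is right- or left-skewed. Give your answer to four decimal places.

Sk₂ = 3(92.86 − 97.4) / 11.78 = 3 × -4.5400 / 11.78
    = -13.6200 / 11.78 ≈ -1.1562
Sk₂ < 0 ⇒ mean < median ⇒ left-skewed (negative skew).

-1.1562, left-skewed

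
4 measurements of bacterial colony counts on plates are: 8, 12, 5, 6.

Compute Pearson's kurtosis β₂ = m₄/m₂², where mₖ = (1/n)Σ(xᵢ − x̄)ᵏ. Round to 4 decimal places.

1.9010

x̄ = 7.7500
Σ(xᵢ − x̄)² = 28.7500 ⇒ m₂ = 7.18750
Σ(xᵢ − x̄)⁴ = 392.8281 ⇒ m₄ = 98.20703
m₂² = 51.66016
β₂ = m₄/m₂² = 98.20703 / 51.66016 ≈ 1.9010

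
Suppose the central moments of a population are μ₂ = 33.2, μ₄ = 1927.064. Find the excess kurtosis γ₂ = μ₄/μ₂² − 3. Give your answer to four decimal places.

μ₂² = 33.2² = 1102.24000
μ₄/μ₂² = 1927.064 / 1102.24000 = 1.74832
γ₂ = 1.74832 − 3 ≈ -1.2517

-1.2517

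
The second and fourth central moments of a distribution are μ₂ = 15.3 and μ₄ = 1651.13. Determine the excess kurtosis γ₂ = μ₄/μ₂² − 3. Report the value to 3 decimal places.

4.053

μ₂² = 15.3² = 234.09000
μ₄/μ₂² = 1651.13 / 234.09000 = 7.05340
γ₂ = 7.05340 − 3 ≈ 4.053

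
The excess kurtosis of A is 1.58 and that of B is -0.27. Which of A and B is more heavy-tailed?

Higher excess kurtosis ⇒ heavier tails relative to the normal distribution.
1.58 vs -0.27: the larger is 1.58, so A has heavier tails. (A is leptokurtic — heavier-than-normal tails; the other is platykurtic.)

A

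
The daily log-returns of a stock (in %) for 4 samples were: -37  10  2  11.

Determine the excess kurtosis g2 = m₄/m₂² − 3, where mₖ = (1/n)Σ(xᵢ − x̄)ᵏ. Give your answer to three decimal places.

-0.758

x̄ = -3.5000
Σ(xᵢ − x̄)² = 1545.0000 ⇒ m₂ = 386.25000
Σ(xᵢ − x̄)⁴ = 1337780.2500 ⇒ m₄ = 334445.06250
m₂² = 149189.06250
g2 = m₄/m₂² − 3 = 2.24175 − 3 ≈ -0.758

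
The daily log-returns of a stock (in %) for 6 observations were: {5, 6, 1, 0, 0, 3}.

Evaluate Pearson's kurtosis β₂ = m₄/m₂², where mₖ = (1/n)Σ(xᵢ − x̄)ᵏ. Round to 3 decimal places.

x̄ = 2.5000
Σ(xᵢ − x̄)² = 33.5000 ⇒ m₂ = 5.58333
Σ(xᵢ − x̄)⁴ = 272.3750 ⇒ m₄ = 45.39583
m₂² = 31.17361
β₂ = m₄/m₂² = 45.39583 / 31.17361 ≈ 1.456

1.456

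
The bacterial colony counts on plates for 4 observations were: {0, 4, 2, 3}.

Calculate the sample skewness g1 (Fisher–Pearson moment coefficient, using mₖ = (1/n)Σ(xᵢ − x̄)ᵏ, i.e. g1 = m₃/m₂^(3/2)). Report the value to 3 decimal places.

x̄ = (0 + 4 + 2 + 3) / 4 = 2.2500
deviations (xᵢ − x̄): -2.2500, 1.7500, -0.2500, 0.7500
Σ(xᵢ − x̄)² = 8.7500 ⇒ m₂ = 8.7500/4 = 2.18750
Σ(xᵢ − x̄)³ = -5.6250 ⇒ m₃ = -5.6250/4 = -1.40625
m₂^(3/2) = 2.18750^(1.5) = 3.23536
g1 = m₃ / m₂^(3/2) = -1.40625 / 3.23536 ≈ -0.435

-0.435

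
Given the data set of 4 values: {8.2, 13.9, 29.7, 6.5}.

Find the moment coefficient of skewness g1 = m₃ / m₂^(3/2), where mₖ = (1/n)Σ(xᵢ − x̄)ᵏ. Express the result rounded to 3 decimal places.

0.872

x̄ = (8.2 + 13.9 + 29.7 + 6.5) / 4 = 14.5750
deviations (xᵢ − x̄): -6.3750, -0.6750, 15.1250, -8.0750
Σ(xᵢ − x̄)² = 335.0675 ⇒ m₂ = 335.0675/4 = 83.76688
Σ(xᵢ − x̄)³ = 2674.1531 ⇒ m₃ = 2674.1531/4 = 668.53828
m₂^(3/2) = 83.76688^(1.5) = 766.67000
g1 = m₃ / m₂^(3/2) = 668.53828 / 766.67000 ≈ 0.872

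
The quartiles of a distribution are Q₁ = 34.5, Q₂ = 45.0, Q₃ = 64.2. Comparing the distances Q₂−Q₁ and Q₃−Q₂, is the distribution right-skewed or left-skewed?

Q₂ − Q₁ = 10.5;  Q₃ − Q₂ = 19.2
Q₃ − Q₂ > Q₂ − Q₁ ⇒ the upper half is more spread out ⇒ right-skewed.

right-skewed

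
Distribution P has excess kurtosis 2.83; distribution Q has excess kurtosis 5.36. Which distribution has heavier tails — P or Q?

Q

Higher excess kurtosis ⇒ heavier tails relative to the normal distribution.
2.83 vs 5.36: the larger is 5.36, so Q has heavier tails.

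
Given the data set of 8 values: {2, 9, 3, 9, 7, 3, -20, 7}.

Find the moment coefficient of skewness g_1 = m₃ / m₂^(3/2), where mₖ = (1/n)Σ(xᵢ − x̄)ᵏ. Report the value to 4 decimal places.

x̄ = (2 + 9 + 3 + 9 + 7 + 3 - 20 + 7) / 8 = 2.5000
deviations (xᵢ − x̄): -0.5000, 6.5000, 0.5000, 6.5000, 4.5000, 0.5000, -22.5000, 4.5000
Σ(xᵢ − x̄)² = 632.0000 ⇒ m₂ = 632.0000/8 = 79.00000
Σ(xᵢ − x̄)³ = -10659.0000 ⇒ m₃ = -10659.0000/8 = -1332.37500
m₂^(3/2) = 79.00000^(1.5) = 702.16736
g_1 = m₃ / m₂^(3/2) = -1332.37500 / 702.16736 ≈ -1.8975

-1.8975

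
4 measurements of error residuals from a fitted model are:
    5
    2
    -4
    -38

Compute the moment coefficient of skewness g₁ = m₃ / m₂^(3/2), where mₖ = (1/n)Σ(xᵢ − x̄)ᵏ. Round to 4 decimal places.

x̄ = (5 + 2 - 4 - 38) / 4 = -8.7500
deviations (xᵢ − x̄): 13.7500, 10.7500, 4.7500, -29.2500
Σ(xᵢ − x̄)² = 1182.7500 ⇒ m₂ = 1182.7500/4 = 295.68750
Σ(xᵢ − x̄)³ = -21076.1250 ⇒ m₃ = -21076.1250/4 = -5269.03125
m₂^(3/2) = 295.68750^(1.5) = 5084.51401
g₁ = m₃ / m₂^(3/2) = -5269.03125 / 5084.51401 ≈ -1.0363

-1.0363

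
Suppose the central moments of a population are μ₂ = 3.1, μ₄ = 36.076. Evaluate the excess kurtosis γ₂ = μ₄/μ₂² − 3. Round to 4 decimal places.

0.7540

μ₂² = 3.1² = 9.61000
μ₄/μ₂² = 36.076 / 9.61000 = 3.75401
γ₂ = 3.75401 − 3 ≈ 0.7540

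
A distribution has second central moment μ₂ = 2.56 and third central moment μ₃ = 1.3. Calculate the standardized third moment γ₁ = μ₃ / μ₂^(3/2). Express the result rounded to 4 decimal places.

σ = √μ₂ = √2.56 = 1.60000
σ³ = μ₂^(3/2) = 4.09600
γ₁ = μ₃/σ³ = 1.3 / 4.09600 ≈ 0.3174

0.3174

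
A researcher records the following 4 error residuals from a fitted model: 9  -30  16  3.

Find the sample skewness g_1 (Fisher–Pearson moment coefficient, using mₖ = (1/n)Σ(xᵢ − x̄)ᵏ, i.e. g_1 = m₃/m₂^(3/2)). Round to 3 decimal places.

x̄ = (9 - 30 + 16 + 3) / 4 = -0.5000
deviations (xᵢ − x̄): 9.5000, -29.5000, 16.5000, 3.5000
Σ(xᵢ − x̄)² = 1245.0000 ⇒ m₂ = 1245.0000/4 = 311.25000
Σ(xᵢ − x̄)³ = -20280.0000 ⇒ m₃ = -20280.0000/4 = -5070.00000
m₂^(3/2) = 311.25000^(1.5) = 5491.15927
g_1 = m₃ / m₂^(3/2) = -5070.00000 / 5491.15927 ≈ -0.923

-0.923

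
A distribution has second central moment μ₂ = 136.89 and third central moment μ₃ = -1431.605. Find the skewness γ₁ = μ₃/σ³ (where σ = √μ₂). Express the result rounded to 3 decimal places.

-0.894

σ = √μ₂ = √136.89 = 11.70000
σ³ = μ₂^(3/2) = 1601.61300
γ₁ = μ₃/σ³ = -1431.605 / 1601.61300 ≈ -0.894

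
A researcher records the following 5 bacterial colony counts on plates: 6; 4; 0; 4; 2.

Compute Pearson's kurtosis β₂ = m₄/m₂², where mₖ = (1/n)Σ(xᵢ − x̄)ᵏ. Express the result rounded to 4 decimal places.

1.9556

x̄ = 3.2000
Σ(xᵢ − x̄)² = 20.8000 ⇒ m₂ = 4.16000
Σ(xᵢ − x̄)⁴ = 169.2160 ⇒ m₄ = 33.84320
m₂² = 17.30560
β₂ = m₄/m₂² = 33.84320 / 17.30560 ≈ 1.9556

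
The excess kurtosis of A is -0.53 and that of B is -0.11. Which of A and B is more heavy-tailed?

B

Higher excess kurtosis ⇒ heavier tails relative to the normal distribution.
-0.53 vs -0.11: the larger is -0.11, so B has heavier tails.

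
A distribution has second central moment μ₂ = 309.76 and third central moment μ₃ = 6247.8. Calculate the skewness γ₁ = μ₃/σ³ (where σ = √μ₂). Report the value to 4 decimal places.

σ = √μ₂ = √309.76 = 17.60000
σ³ = μ₂^(3/2) = 5451.77600
γ₁ = μ₃/σ³ = 6247.8 / 5451.77600 ≈ 1.1460

1.1460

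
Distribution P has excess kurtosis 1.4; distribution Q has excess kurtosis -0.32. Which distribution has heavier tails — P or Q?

P

Higher excess kurtosis ⇒ heavier tails relative to the normal distribution.
1.4 vs -0.32: the larger is 1.4, so P has heavier tails. (P is leptokurtic — heavier-than-normal tails; the other is platykurtic.)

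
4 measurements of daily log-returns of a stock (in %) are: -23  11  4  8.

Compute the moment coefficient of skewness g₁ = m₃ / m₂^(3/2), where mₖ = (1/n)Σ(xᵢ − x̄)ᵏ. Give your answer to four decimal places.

x̄ = (-23 + 11 + 4 + 8) / 4 = 0.0000
deviations (xᵢ − x̄): -23.0000, 11.0000, 4.0000, 8.0000
Σ(xᵢ − x̄)² = 730.0000 ⇒ m₂ = 730.0000/4 = 182.50000
Σ(xᵢ − x̄)³ = -10260.0000 ⇒ m₃ = -10260.0000/4 = -2565.00000
m₂^(3/2) = 182.50000^(1.5) = 2465.43924
g₁ = m₃ / m₂^(3/2) = -2565.00000 / 2465.43924 ≈ -1.0404

-1.0404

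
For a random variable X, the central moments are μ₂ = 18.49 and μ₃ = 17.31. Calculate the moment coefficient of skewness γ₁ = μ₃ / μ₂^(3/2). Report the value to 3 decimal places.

0.218

σ = √μ₂ = √18.49 = 4.30000
σ³ = μ₂^(3/2) = 79.50700
γ₁ = μ₃/σ³ = 17.31 / 79.50700 ≈ 0.218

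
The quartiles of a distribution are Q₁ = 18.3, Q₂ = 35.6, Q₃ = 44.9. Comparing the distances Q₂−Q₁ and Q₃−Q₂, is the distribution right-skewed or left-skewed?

Q₂ − Q₁ = 17.3;  Q₃ − Q₂ = 9.3
Q₂ − Q₁ > Q₃ − Q₂ ⇒ the lower half is more spread out ⇒ left-skewed.

left-skewed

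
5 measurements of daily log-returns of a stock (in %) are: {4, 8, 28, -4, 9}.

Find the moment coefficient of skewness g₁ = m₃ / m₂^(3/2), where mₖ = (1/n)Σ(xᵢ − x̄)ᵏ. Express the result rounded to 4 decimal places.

x̄ = (4 + 8 + 28 - 4 + 9) / 5 = 9.0000
deviations (xᵢ − x̄): -5.0000, -1.0000, 19.0000, -13.0000, 0.0000
Σ(xᵢ − x̄)² = 556.0000 ⇒ m₂ = 556.0000/5 = 111.20000
Σ(xᵢ − x̄)³ = 4536.0000 ⇒ m₃ = 4536.0000/5 = 907.20000
m₂^(3/2) = 111.20000^(1.5) = 1172.61969
g₁ = m₃ / m₂^(3/2) = 907.20000 / 1172.61969 ≈ 0.7737

0.7737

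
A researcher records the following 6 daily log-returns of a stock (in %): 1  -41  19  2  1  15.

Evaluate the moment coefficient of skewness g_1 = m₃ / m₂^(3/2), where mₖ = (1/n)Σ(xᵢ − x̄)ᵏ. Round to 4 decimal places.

x̄ = (1 - 41 + 19 + 2 + 1 + 15) / 6 = -0.5000
deviations (xᵢ − x̄): 1.5000, -40.5000, 19.5000, 2.5000, 1.5000, 15.5000
Σ(xᵢ − x̄)² = 2271.5000 ⇒ m₂ = 2271.5000/6 = 378.58333
Σ(xᵢ − x̄)³ = -55269.0000 ⇒ m₃ = -55269.0000/6 = -9211.50000
m₂^(3/2) = 378.58333^(1.5) = 7366.17846
g_1 = m₃ / m₂^(3/2) = -9211.50000 / 7366.17846 ≈ -1.2505

-1.2505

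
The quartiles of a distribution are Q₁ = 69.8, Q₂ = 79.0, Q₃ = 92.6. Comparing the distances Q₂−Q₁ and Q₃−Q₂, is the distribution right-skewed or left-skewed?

right-skewed

Q₂ − Q₁ = 9.2;  Q₃ − Q₂ = 13.6
Q₃ − Q₂ > Q₂ − Q₁ ⇒ the upper half is more spread out ⇒ right-skewed.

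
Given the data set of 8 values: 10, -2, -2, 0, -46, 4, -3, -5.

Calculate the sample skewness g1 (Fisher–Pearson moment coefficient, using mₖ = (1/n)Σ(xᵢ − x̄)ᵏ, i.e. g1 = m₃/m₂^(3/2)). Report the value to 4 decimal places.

x̄ = (10 - 2 - 2 + 0 - 46 + 4 - 3 - 5) / 8 = -5.5000
deviations (xᵢ − x̄): 15.5000, 3.5000, 3.5000, 5.5000, -40.5000, 9.5000, 2.5000, 0.5000
Σ(xᵢ − x̄)² = 2032.0000 ⇒ m₂ = 2032.0000/8 = 254.00000
Σ(xᵢ − x̄)³ = -61581.0000 ⇒ m₃ = -61581.0000/8 = -7697.62500
m₂^(3/2) = 254.00000^(1.5) = 4048.09387
g1 = m₃ / m₂^(3/2) = -7697.62500 / 4048.09387 ≈ -1.9015

-1.9015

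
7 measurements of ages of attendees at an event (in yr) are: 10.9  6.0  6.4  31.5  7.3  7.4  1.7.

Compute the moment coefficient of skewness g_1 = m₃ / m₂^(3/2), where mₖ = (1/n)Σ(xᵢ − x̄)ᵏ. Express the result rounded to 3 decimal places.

x̄ = (10.9 + 6.0 + 6.4 + 31.5 + 7.3 + 7.4 + 1.7) / 7 = 10.1714
deviations (xᵢ − x̄): 0.7286, -4.1714, -3.7714, 21.3286, -2.8714, -2.7714, -8.4714
Σ(xᵢ − x̄)² = 574.7543 ⇒ m₂ = 574.7543/7 = 82.10776
Σ(xᵢ − x̄)³ = 8923.7788 ⇒ m₃ = 8923.7788/7 = 1274.82555
m₂^(3/2) = 82.10776^(1.5) = 744.00571
g_1 = m₃ / m₂^(3/2) = 1274.82555 / 744.00571 ≈ 1.713

1.713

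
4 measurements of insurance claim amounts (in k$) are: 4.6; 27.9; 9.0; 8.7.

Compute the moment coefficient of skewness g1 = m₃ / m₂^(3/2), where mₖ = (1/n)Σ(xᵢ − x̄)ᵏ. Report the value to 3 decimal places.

x̄ = (4.6 + 27.9 + 9.0 + 8.7) / 4 = 12.5500
deviations (xᵢ − x̄): -7.9500, 15.3500, -3.5500, -3.8500
Σ(xᵢ − x̄)² = 326.2500 ⇒ m₂ = 326.2500/4 = 81.56250
Σ(xᵢ − x̄)³ = 3012.5400 ⇒ m₃ = 3012.5400/4 = 753.13500
m₂^(3/2) = 81.56250^(1.5) = 736.60692
g1 = m₃ / m₂^(3/2) = 753.13500 / 736.60692 ≈ 1.022

1.022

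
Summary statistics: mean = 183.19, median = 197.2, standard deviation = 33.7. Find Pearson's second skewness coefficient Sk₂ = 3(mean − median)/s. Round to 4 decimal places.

Sk₂ = 3(183.19 − 197.2) / 33.7 = 3 × -14.0100 / 33.7
    = -42.0300 / 33.7 ≈ -1.2472

-1.2472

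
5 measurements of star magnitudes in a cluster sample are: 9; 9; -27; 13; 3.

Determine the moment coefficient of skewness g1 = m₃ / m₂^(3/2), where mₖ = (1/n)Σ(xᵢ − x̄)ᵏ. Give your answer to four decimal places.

x̄ = (9 + 9 - 27 + 13 + 3) / 5 = 1.4000
deviations (xᵢ − x̄): 7.6000, 7.6000, -28.4000, 11.6000, 1.6000
Σ(xᵢ − x̄)² = 1059.2000 ⇒ m₂ = 1059.2000/5 = 211.84000
Σ(xᵢ − x̄)³ = -20463.3600 ⇒ m₃ = -20463.3600/5 = -4092.67200
m₂^(3/2) = 211.84000^(1.5) = 3083.27280
g1 = m₃ / m₂^(3/2) = -4092.67200 / 3083.27280 ≈ -1.3274

-1.3274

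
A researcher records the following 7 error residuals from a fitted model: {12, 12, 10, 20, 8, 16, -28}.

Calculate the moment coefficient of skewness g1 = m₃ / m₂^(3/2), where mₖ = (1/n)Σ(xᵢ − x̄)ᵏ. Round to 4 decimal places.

x̄ = (12 + 12 + 10 + 20 + 8 + 16 - 28) / 7 = 7.1429
deviations (xᵢ − x̄): 4.8571, 4.8571, 2.8571, 12.8571, 0.8571, 8.8571, -35.1429
Σ(xᵢ − x̄)² = 1534.8571 ⇒ m₂ = 1534.8571/7 = 219.26531
Σ(xᵢ − x̄)³ = -40328.8163 ⇒ m₃ = -40328.8163/7 = -5761.25948
m₂^(3/2) = 219.26531^(1.5) = 3246.79508
g1 = m₃ / m₂^(3/2) = -5761.25948 / 3246.79508 ≈ -1.7744

-1.7744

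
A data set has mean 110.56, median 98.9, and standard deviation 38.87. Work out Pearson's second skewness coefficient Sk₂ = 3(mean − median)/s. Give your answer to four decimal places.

0.8999

Sk₂ = 3(110.56 − 98.9) / 38.87 = 3 × 11.6600 / 38.87
    = 34.9800 / 38.87 ≈ 0.8999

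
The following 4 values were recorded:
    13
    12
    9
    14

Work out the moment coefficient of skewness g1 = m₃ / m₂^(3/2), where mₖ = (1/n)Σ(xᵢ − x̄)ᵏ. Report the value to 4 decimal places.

x̄ = (13 + 12 + 9 + 14) / 4 = 12.0000
deviations (xᵢ − x̄): 1.0000, 0.0000, -3.0000, 2.0000
Σ(xᵢ − x̄)² = 14.0000 ⇒ m₂ = 14.0000/4 = 3.50000
Σ(xᵢ − x̄)³ = -18.0000 ⇒ m₃ = -18.0000/4 = -4.50000
m₂^(3/2) = 3.50000^(1.5) = 6.54790
g1 = m₃ / m₂^(3/2) = -4.50000 / 6.54790 ≈ -0.6872

-0.6872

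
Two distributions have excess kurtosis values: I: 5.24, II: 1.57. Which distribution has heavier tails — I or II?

Higher excess kurtosis ⇒ heavier tails relative to the normal distribution.
5.24 vs 1.57: the larger is 5.24, so I has heavier tails.

I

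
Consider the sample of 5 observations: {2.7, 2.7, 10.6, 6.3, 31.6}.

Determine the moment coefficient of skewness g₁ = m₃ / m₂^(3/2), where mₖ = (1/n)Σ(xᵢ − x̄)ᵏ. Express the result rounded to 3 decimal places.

1.248

x̄ = (2.7 + 2.7 + 10.6 + 6.3 + 31.6) / 5 = 10.7800
deviations (xᵢ − x̄): -8.0800, -8.0800, -0.1800, -4.4800, 20.8200
Σ(xᵢ − x̄)² = 584.1480 ⇒ m₂ = 584.1480/5 = 116.82960
Σ(xᵢ − x̄)³ = 7879.9459 ⇒ m₃ = 7879.9459/5 = 1575.98918
m₂^(3/2) = 116.82960^(1.5) = 1262.78477
g₁ = m₃ / m₂^(3/2) = 1575.98918 / 1262.78477 ≈ 1.248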